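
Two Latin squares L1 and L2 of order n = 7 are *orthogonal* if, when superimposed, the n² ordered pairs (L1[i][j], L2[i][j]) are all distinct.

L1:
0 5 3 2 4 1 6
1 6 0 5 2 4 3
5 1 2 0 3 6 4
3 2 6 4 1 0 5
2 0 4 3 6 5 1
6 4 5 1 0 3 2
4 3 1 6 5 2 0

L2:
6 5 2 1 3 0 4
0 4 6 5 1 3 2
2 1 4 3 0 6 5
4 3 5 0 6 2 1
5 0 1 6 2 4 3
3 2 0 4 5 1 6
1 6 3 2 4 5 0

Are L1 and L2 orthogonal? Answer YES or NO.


Form the n² = 49 superimposed pairs (L1[i][j], L2[i][j]), row by row (rows and columns indexed from 0):
row 0: (0,6) (5,5) (3,2) (2,1) (4,3) (1,0) (6,4)
row 1: (1,0) (6,4) (0,6) (5,5) (2,1) (4,3) (3,2)
row 2: (5,2) (1,1) (2,4) (0,3) (3,0) (6,6) (4,5)
row 3: (3,4) (2,3) (6,5) (4,0) (1,6) (0,2) (5,1)
row 4: (2,5) (0,0) (4,1) (3,6) (6,2) (5,4) (1,3)
row 5: (6,3) (4,2) (5,0) (1,4) (0,5) (3,1) (2,6)
row 6: (4,1) (3,6) (1,3) (6,2) (5,4) (2,5) (0,0)
Orthogonality requires all 49 pairs distinct.
But the pair (1,0) repeats: cell (0,5) has L1 = 1, L2 = 0, and cell (1,0) has L1 = 1, L2 = 0.
A repeated pair means some other pair never occurs (only 35 distinct pairs out of 49), so the squares are not orthogonal.
Conclusion: NO.

NO


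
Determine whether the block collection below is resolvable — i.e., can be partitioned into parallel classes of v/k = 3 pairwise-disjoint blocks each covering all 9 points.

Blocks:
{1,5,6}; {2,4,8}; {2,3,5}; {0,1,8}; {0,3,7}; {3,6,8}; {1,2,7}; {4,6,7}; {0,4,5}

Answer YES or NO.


v = 9, block size k = 3, number of blocks = 9.
For resolvability, blocks must partition into parallel classes of size v/k = 3.
Total blocks must therefore be a multiple of 3: 9 = 3·3 + 0 ⇒ divisible ✓.
Greedy packing gives 3 candidate class(es). Each should be a full parallel class (size 3, covers all 9 points).
  Class 1 (3 blocks): {1,5,6}; {2,4,8}; {0,3,7}. Points covered: [0, 1, 2, 3, 4, 5, 6, 7, 8].
  Class 2 (3 blocks): {2,3,5}; {0,1,8}; {4,6,7}. Points covered: [0, 1, 2, 3, 4, 5, 6, 7, 8].
  Class 3 (3 blocks): {3,6,8}; {1,2,7}; {0,4,5}. Points covered: [0, 1, 2, 3, 4, 5, 6, 7, 8].
All classes full (size 3)? YES. All classes cover every point? YES.
Resolvable? YES.

YES


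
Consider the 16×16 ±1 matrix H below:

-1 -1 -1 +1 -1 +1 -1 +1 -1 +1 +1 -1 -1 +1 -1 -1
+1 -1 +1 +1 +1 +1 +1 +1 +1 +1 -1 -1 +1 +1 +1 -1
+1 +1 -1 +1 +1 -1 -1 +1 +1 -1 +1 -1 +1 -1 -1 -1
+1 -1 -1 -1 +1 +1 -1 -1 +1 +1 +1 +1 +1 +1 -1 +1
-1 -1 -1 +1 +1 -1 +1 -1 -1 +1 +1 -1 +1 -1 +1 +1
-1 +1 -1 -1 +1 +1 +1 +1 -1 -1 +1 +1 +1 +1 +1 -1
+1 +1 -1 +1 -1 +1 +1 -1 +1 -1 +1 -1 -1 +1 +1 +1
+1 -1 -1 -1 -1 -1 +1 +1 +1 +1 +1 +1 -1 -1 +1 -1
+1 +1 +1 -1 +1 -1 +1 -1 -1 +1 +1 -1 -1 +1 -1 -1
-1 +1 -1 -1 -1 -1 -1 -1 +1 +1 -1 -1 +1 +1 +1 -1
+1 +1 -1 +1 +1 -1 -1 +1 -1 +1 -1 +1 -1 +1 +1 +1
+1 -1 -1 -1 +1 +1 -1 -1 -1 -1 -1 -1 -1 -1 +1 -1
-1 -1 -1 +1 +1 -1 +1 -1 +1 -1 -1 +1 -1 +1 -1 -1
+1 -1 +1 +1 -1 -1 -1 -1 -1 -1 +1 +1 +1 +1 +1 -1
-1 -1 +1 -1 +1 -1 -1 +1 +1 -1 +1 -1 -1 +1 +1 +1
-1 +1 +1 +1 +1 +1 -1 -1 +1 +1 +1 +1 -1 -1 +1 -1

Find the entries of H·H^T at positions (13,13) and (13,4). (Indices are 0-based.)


Row 4 of H: [-1, -1, -1, 1, 1, -1, 1, -1, -1, 1, 1, -1, 1, -1, 1, 1].
Row 13 of H: [1, -1, 1, 1, -1, -1, -1, -1, -1, -1, 1, 1, 1, 1, 1, -1].
(H·H^T)[13][13] = Σ_j H[13][j]·H[13][j] = (1)² + (-1)² + (1)² + (1)² + (-1)² + (-1)² + (-1)² + (-1)² + (-1)² + (-1)² + (1)² + (1)² + (1)² + (1)² + (1)² + (-1)² = 1 + 1 + 1 + 1 + 1 + 1 + 1 + 1 + 1 + 1 + 1 + 1 + 1 + 1 + 1 + 1 = 16.
(H·H^T)[13][4] = Σ_j H[13][j]·H[4][j] = (1)·(-1) + (-1)·(-1) + (1)·(-1) + (1)·(1) + (-1)·(1) + (-1)·(-1) + (-1)·(1) + (-1)·(-1) + (-1)·(-1) + (-1)·(1) + (1)·(1) + (1)·(-1) + (1)·(1) + (1)·(-1) + (1)·(1) + (-1)·(1) = -1 + 1 + -1 + 1 + -1 + 1 + -1 + 1 + 1 + -1 + 1 + -1 + 1 + -1 + 1 + -1 = 0.
So rows 13 and 4 are orthogonal; the diagonal entry equals n = 16.

(13,13) entry = 16; (13,4) entry = 0.


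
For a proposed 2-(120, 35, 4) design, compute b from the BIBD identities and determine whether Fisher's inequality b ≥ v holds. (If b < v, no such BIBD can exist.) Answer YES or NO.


r = λ(v − 1)/(k − 1) = 4·119/34 = 14.
b = vr/k = 120·14/35 = 48.
Fisher's inequality: b ≥ v ⇔ 48 ≥ 120? NO.

NO


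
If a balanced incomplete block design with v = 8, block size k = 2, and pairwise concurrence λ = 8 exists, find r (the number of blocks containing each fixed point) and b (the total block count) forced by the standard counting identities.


Any 2-(v, k, λ) BIBD satisfies two necessary conditions:
  (i)  Each point sits in r blocks, and counting incidences through any fixed point gives r(k − 1) = λ(v − 1), so r = λ(v − 1)/(k − 1).
  (ii) Total incidences bk = vr, so b = vr/k.
Step 1: r = λ(v − 1)/(k − 1) = 8·(8 − 1)/(2 − 1) = 8·7/1 = 56/1 = 56.
Step 2: b = vr/k = 8·56/2 = 448/2 = 224.
Check integrality: r = 56 ∈ Z ✓, b = 224 ∈ Z ✓.
(These identities are necessary conditions: they determine r and b for any design with these parameters, but do not by themselves prove that one exists.)

r = 56, b = 224.


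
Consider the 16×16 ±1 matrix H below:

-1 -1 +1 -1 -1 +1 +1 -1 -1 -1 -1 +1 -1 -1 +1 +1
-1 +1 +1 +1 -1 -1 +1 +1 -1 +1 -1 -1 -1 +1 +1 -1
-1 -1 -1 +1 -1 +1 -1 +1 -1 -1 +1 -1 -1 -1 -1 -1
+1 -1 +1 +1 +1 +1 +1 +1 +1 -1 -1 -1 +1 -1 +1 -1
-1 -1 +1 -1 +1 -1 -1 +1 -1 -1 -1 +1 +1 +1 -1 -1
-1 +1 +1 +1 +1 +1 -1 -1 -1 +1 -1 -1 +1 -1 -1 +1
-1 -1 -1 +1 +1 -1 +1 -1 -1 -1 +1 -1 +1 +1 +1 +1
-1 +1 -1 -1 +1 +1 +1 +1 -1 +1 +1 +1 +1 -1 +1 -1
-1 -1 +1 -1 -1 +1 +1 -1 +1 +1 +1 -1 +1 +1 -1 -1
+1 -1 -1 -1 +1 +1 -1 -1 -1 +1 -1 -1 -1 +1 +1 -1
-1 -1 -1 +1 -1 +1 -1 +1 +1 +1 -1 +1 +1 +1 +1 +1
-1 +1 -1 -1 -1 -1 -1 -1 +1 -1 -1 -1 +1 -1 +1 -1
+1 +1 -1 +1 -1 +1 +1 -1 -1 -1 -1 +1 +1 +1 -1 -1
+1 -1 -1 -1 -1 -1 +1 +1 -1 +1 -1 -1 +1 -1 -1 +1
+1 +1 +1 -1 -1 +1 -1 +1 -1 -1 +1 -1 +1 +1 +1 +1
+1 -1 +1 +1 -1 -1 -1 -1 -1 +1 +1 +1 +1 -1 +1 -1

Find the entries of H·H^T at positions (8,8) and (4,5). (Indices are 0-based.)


Row 4 of H: [-1, -1, 1, -1, 1, -1, -1, 1, -1, -1, -1, 1, 1, 1, -1, -1].
Row 5 of H: [-1, 1, 1, 1, 1, 1, -1, -1, -1, 1, -1, -1, 1, -1, -1, 1].
Row 8 of H: [-1, -1, 1, -1, -1, 1, 1, -1, 1, 1, 1, -1, 1, 1, -1, -1].
(H·H^T)[8][8] = Σ_j H[8][j]·H[8][j] = (-1)² + (-1)² + (1)² + (-1)² + (-1)² + (1)² + (1)² + (-1)² + (1)² + (1)² + (1)² + (-1)² + (1)² + (1)² + (-1)² + (-1)² = 1 + 1 + 1 + 1 + 1 + 1 + 1 + 1 + 1 + 1 + 1 + 1 + 1 + 1 + 1 + 1 = 16.
(H·H^T)[4][5] = Σ_j H[4][j]·H[5][j] = (-1)·(-1) + (-1)·(1) + (1)·(1) + (-1)·(1) + (1)·(1) + (-1)·(1) + (-1)·(-1) + (1)·(-1) + (-1)·(-1) + (-1)·(1) + (-1)·(-1) + (1)·(-1) + (1)·(1) + (1)·(-1) + (-1)·(-1) + (-1)·(1) = 1 + -1 + 1 + -1 + 1 + -1 + 1 + -1 + 1 + -1 + 1 + -1 + 1 + -1 + 1 + -1 = 0.
So rows 4 and 5 are orthogonal; the diagonal entry equals n = 16.

(8,8) entry = 16; (4,5) entry = 0.


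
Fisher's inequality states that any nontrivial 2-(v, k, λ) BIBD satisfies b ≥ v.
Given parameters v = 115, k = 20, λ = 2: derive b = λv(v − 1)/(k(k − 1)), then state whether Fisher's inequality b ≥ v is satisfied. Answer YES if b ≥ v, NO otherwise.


r = λ(v − 1)/(k − 1) = 2·114/19 = 12.
b = vr/k = 115·12/20 = 69.
Fisher's inequality: b ≥ v ⇔ 69 ≥ 115? NO.

NO


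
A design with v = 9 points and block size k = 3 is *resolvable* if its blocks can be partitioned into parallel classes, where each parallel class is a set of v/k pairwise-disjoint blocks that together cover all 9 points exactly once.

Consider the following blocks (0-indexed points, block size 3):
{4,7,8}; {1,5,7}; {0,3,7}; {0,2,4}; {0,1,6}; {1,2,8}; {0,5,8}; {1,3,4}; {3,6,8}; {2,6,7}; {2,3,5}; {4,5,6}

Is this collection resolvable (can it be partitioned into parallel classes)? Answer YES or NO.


v = 9, block size k = 3, number of blocks = 12.
For resolvability, blocks must partition into parallel classes of size v/k = 3.
Total blocks must therefore be a multiple of 3: 12 = 3·4 + 0 ⇒ divisible ✓.
Greedy packing gives 4 candidate class(es). Each should be a full parallel class (size 3, covers all 9 points).
  Class 1 (3 blocks): {4,7,8}; {0,1,6}; {2,3,5}. Points covered: [0, 1, 2, 3, 4, 5, 6, 7, 8].
  Class 2 (3 blocks): {1,5,7}; {0,2,4}; {3,6,8}. Points covered: [0, 1, 2, 3, 4, 5, 6, 7, 8].
  Class 3 (3 blocks): {0,3,7}; {1,2,8}; {4,5,6}. Points covered: [0, 1, 2, 3, 4, 5, 6, 7, 8].
  Class 4 (3 blocks): {0,5,8}; {1,3,4}; {2,6,7}. Points covered: [0, 1, 2, 3, 4, 5, 6, 7, 8].
All classes full (size 3)? YES. All classes cover every point? YES.
Resolvable? YES.

YES


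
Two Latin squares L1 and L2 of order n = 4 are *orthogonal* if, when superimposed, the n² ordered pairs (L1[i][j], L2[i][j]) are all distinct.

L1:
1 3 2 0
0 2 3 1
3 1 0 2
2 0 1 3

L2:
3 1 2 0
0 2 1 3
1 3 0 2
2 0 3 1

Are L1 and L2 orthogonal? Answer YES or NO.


Form the n² = 16 superimposed pairs (L1[i][j], L2[i][j]), row by row (rows and columns indexed from 0):
row 0: (1,3) (3,1) (2,2) (0,0)
row 1: (0,0) (2,2) (3,1) (1,3)
row 2: (3,1) (1,3) (0,0) (2,2)
row 3: (2,2) (0,0) (1,3) (3,1)
Orthogonality requires all 16 pairs distinct.
But the pair (0,0) repeats: cell (0,3) has L1 = 0, L2 = 0, and cell (1,0) has L1 = 0, L2 = 0.
A repeated pair means some other pair never occurs (only 4 distinct pairs out of 16), so the squares are not orthogonal.
Conclusion: NO.

NO


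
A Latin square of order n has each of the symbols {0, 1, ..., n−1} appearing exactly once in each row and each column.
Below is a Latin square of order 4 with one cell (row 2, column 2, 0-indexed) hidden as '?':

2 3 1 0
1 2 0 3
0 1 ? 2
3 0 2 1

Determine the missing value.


Row 2 contains symbols [0, 1, 2] — missing [3].
Column 2 contains symbols [0, 1, 2] — missing [3].
The missing symbol must appear in both missing sets; intersection = [3].
Therefore the hidden value is 3.

Missing value = 3.


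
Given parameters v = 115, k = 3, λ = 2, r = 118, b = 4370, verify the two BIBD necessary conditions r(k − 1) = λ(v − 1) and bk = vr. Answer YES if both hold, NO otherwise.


Condition (i): r(k − 1) = 118·2 = 236; λ(v − 1) = 2·114 = 228. Match? NO.
Condition (ii): bk = 4370·3 = 13110; vr = 115·118 = 13570. Match? NO.
Both conditions hold? NO.

NO


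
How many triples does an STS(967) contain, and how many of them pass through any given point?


An STS(v) is a 2-(v, 3, 1) BIBD: block size k = 3, λ = 1.
Replication: r(k − 1) = λ(v − 1) ⇒ r·2 = 967 − 1 = 966 ⇒ r = 483.
Block count: bk = vr ⇒ b·3 = 967·483 = 467061 ⇒ b = 155687.

r = 483, b = 155687.


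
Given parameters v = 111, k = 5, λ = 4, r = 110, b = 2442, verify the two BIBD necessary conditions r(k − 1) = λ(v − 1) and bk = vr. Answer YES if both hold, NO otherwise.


Condition (i): r(k − 1) = 110·4 = 440; λ(v − 1) = 4·110 = 440. Match? YES.
Condition (ii): bk = 2442·5 = 12210; vr = 111·110 = 12210. Match? YES.
Both conditions hold? YES.

YES


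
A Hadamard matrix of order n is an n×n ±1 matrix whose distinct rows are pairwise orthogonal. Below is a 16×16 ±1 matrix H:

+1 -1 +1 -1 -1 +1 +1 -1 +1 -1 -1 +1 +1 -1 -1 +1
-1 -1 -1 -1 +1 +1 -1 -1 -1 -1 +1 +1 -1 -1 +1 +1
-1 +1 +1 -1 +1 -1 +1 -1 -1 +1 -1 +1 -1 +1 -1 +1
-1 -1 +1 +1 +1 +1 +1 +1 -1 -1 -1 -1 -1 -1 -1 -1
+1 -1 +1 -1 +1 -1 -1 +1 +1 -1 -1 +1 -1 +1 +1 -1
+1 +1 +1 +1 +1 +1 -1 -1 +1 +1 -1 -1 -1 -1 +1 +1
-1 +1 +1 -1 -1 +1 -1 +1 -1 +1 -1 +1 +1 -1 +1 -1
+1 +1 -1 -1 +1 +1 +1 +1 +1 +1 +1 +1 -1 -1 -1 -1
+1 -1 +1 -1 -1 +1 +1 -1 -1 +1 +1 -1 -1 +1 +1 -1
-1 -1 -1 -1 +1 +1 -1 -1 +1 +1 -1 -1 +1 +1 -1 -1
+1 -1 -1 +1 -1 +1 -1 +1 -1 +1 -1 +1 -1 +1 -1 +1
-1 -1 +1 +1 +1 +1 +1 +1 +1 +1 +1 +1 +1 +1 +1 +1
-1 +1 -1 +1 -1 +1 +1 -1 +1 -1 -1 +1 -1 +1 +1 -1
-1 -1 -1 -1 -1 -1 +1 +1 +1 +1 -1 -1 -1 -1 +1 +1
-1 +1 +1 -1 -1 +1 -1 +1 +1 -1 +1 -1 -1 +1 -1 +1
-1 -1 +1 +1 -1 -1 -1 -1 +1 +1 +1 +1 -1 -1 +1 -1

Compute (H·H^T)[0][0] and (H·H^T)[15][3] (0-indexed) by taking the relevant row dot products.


Row 0 of H: [1, -1, 1, -1, -1, 1, 1, -1, 1, -1, -1, 1, 1, -1, -1, 1].
Row 3 of H: [-1, -1, 1, 1, 1, 1, 1, 1, -1, -1, -1, -1, -1, -1, -1, -1].
Row 15 of H: [-1, -1, 1, 1, -1, -1, -1, -1, 1, 1, 1, 1, -1, -1, 1, -1].
(H·H^T)[0][0] = Σ_j H[0][j]·H[0][j] = (1)² + (-1)² + (1)² + (-1)² + (-1)² + (1)² + (1)² + (-1)² + (1)² + (-1)² + (-1)² + (1)² + (1)² + (-1)² + (-1)² + (1)² = 1 + 1 + 1 + 1 + 1 + 1 + 1 + 1 + 1 + 1 + 1 + 1 + 1 + 1 + 1 + 1 = 16.
(H·H^T)[15][3] = Σ_j H[15][j]·H[3][j] = (-1)·(-1) + (-1)·(-1) + (1)·(1) + (1)·(1) + (-1)·(1) + (-1)·(1) + (-1)·(1) + (-1)·(1) + (1)·(-1) + (1)·(-1) + (1)·(-1) + (1)·(-1) + (-1)·(-1) + (-1)·(-1) + (1)·(-1) + (-1)·(-1) = 1 + 1 + 1 + 1 + -1 + -1 + -1 + -1 + -1 + -1 + -1 + -1 + 1 + 1 + -1 + 1 = -2.
Rows 15 and 3 are not orthogonal (dot product = -2 ≠ 0), so H is not a Hadamard matrix.

(0,0) entry = 16; (15,3) entry = -2.


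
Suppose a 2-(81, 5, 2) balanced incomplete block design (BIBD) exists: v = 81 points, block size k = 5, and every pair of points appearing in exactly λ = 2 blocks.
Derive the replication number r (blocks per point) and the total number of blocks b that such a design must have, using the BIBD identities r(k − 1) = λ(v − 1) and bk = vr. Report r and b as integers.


Any 2-(v, k, λ) BIBD satisfies two necessary conditions:
  (i)  Each point sits in r blocks, and counting incidences through any fixed point gives r(k − 1) = λ(v − 1), so r = λ(v − 1)/(k − 1).
  (ii) Total incidences bk = vr, so b = vr/k.
Step 1: r = λ(v − 1)/(k − 1) = 2·(81 − 1)/(5 − 1) = 2·80/4 = 160/4 = 40.
Step 2: b = vr/k = 81·40/5 = 3240/5 = 648.
Check integrality: r = 40 ∈ Z ✓, b = 648 ∈ Z ✓.
(These identities are necessary conditions: they determine r and b for any design with these parameters, but do not by themselves prove that one exists.)

r = 40, b = 648.


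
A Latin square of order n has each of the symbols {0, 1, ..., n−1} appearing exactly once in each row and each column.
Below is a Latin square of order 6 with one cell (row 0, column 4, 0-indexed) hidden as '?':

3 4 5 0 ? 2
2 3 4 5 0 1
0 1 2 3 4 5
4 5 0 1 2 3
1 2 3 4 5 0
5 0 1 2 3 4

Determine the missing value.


Row 0 contains symbols [0, 2, 3, 4, 5] — missing [1].
Column 4 contains symbols [0, 2, 3, 4, 5] — missing [1].
The missing symbol must appear in both missing sets; intersection = [1].
Therefore the hidden value is 1.

Missing value = 1.


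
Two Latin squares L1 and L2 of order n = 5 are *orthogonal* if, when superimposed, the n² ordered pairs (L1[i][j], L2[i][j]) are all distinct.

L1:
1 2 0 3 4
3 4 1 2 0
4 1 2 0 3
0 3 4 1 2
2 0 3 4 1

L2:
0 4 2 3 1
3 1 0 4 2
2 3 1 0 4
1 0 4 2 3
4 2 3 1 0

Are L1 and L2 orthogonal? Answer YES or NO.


Form the n² = 25 superimposed pairs (L1[i][j], L2[i][j]), row by row (rows and columns indexed from 0):
row 0: (1,0) (2,4) (0,2) (3,3) (4,1)
row 1: (3,3) (4,1) (1,0) (2,4) (0,2)
row 2: (4,2) (1,3) (2,1) (0,0) (3,4)
row 3: (0,1) (3,0) (4,4) (1,2) (2,3)
row 4: (2,4) (0,2) (3,3) (4,1) (1,0)
Orthogonality requires all 25 pairs distinct.
But the pair (3,3) repeats: cell (0,3) has L1 = 3, L2 = 3, and cell (1,0) has L1 = 3, L2 = 3.
A repeated pair means some other pair never occurs (only 15 distinct pairs out of 25), so the squares are not orthogonal.
Conclusion: NO.

NO


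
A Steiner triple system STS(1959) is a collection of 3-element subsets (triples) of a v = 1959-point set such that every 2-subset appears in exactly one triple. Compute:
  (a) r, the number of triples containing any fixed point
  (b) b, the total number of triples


An STS(v) is a 2-(v, 3, 1) BIBD: block size k = 3, λ = 1.
Replication: r(k − 1) = λ(v − 1) ⇒ r·2 = 1959 − 1 = 1958 ⇒ r = 979.
Block count: bk = vr ⇒ b·3 = 1959·979 = 1917861 ⇒ b = 639287.
(Check via b = v(v − 1)/6 = 1959·1958/6 = 3835722/6 = 639287.)

r = 979, b = 639287.


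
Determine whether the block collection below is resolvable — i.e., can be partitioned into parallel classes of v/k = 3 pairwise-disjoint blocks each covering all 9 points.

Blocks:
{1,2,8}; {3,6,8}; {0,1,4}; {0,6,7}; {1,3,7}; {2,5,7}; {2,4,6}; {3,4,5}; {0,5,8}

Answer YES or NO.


v = 9, block size k = 3, number of blocks = 9.
For resolvability, blocks must partition into parallel classes of size v/k = 3.
Total blocks must therefore be a multiple of 3: 9 = 3·3 + 0 ⇒ divisible ✓.
Greedy packing gives 3 candidate class(es). Each should be a full parallel class (size 3, covers all 9 points).
  Class 1 (3 blocks): {1,2,8}; {0,6,7}; {3,4,5}. Points covered: [0, 1, 2, 3, 4, 5, 6, 7, 8].
  Class 2 (3 blocks): {3,6,8}; {0,1,4}; {2,5,7}. Points covered: [0, 1, 2, 3, 4, 5, 6, 7, 8].
  Class 3 (3 blocks): {1,3,7}; {2,4,6}; {0,5,8}. Points covered: [0, 1, 2, 3, 4, 5, 6, 7, 8].
All classes full (size 3)? YES. All classes cover every point? YES.
Resolvable? YES.

YES


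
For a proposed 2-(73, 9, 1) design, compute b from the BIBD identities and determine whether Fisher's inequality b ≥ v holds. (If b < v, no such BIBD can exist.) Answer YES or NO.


b = λv(v − 1)/(k(k − 1)) = 1·73·72/(9·8) = 5256/72 = 73.
Compare with v = 73: b ≥ v, so Fisher's inequality holds.

YES


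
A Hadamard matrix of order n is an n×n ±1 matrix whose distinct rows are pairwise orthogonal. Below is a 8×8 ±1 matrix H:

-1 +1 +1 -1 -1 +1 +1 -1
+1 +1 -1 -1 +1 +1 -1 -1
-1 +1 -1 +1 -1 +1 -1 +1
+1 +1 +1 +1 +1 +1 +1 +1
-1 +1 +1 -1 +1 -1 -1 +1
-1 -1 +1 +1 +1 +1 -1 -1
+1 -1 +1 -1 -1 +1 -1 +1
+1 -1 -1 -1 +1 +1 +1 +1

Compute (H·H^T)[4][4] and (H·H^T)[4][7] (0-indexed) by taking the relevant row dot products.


Row 4 of H: [-1, 1, 1, -1, 1, -1, -1, 1].
Row 7 of H: [1, -1, -1, -1, 1, 1, 1, 1].
(H·H^T)[4][4] = Σ_j H[4][j]·H[4][j] = (-1)² + (1)² + (1)² + (-1)² + (1)² + (-1)² + (-1)² + (1)² = 1 + 1 + 1 + 1 + 1 + 1 + 1 + 1 = 8.
(H·H^T)[4][7] = Σ_j H[4][j]·H[7][j] = (-1)·(1) + (1)·(-1) + (1)·(-1) + (-1)·(-1) + (1)·(1) + (-1)·(1) + (-1)·(1) + (1)·(1) = -1 + -1 + -1 + 1 + 1 + -1 + -1 + 1 = -2.
Rows 4 and 7 are not orthogonal (dot product = -2 ≠ 0), so H is not a Hadamard matrix.

(4,4) entry = 8; (4,7) entry = -2.


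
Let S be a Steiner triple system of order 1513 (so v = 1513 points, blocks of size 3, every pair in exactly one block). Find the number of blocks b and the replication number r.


An STS(v) is a 2-(v, 3, 1) BIBD: block size k = 3, λ = 1.
Replication: r(k − 1) = λ(v − 1) ⇒ r·2 = 1513 − 1 = 1512 ⇒ r = 756.
Block count: b = v(v − 1)/6 = 1513·1512/6 = 2287656/6 = 381276.
(Check via bk = vr: 381276·3 = 1143828 = 1513·756 = 1143828 ✓.)

r = 756, b = 381276.


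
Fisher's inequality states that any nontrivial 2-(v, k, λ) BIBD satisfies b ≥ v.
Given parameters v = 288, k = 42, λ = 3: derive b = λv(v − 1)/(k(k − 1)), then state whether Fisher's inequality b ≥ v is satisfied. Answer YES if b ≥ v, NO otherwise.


r = λ(v − 1)/(k − 1) = 3·287/41 = 21.
b = vr/k = 288·21/42 = 144.
Fisher's inequality: b ≥ v ⇔ 144 ≥ 288? NO.

NO


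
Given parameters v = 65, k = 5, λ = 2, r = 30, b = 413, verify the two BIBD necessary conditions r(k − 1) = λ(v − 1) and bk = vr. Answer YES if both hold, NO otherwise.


Condition (i): r(k − 1) = 30·4 = 120; λ(v − 1) = 2·64 = 128. Match? NO.
Condition (ii): bk = 413·5 = 2065; vr = 65·30 = 1950. Match? NO.
Both conditions hold? NO.

NO


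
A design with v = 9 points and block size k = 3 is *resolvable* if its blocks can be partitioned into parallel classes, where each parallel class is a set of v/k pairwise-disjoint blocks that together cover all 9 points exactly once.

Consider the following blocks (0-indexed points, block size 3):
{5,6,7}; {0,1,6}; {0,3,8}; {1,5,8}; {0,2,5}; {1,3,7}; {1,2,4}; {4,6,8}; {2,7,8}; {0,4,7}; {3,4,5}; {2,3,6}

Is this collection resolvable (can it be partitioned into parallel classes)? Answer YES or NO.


v = 9, block size k = 3, number of blocks = 12.
For resolvability, blocks must partition into parallel classes of size v/k = 3.
Total blocks must therefore be a multiple of 3: 12 = 3·4 + 0 ⇒ divisible ✓.
Greedy packing gives 4 candidate class(es). Each should be a full parallel class (size 3, covers all 9 points).
  Class 1 (3 blocks): {5,6,7}; {0,3,8}; {1,2,4}. Points covered: [0, 1, 2, 3, 4, 5, 6, 7, 8].
  Class 2 (3 blocks): {0,1,6}; {2,7,8}; {3,4,5}. Points covered: [0, 1, 2, 3, 4, 5, 6, 7, 8].
  Class 3 (3 blocks): {1,5,8}; {0,4,7}; {2,3,6}. Points covered: [0, 1, 2, 3, 4, 5, 6, 7, 8].
  Class 4 (3 blocks): {0,2,5}; {1,3,7}; {4,6,8}. Points covered: [0, 1, 2, 3, 4, 5, 6, 7, 8].
All classes full (size 3)? YES. All classes cover every point? YES.
Resolvable? YES.

YES


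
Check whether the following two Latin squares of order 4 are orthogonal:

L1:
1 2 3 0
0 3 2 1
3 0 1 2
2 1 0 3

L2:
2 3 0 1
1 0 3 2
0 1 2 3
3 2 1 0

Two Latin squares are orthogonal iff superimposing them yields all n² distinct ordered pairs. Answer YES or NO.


Form the n² = 16 superimposed pairs (L1[i][j], L2[i][j]), row by row (rows and columns indexed from 0):
row 0: (1,2) (2,3) (3,0) (0,1)
row 1: (0,1) (3,0) (2,3) (1,2)
row 2: (3,0) (0,1) (1,2) (2,3)
row 3: (2,3) (1,2) (0,1) (3,0)
Orthogonality requires all 16 pairs distinct.
But the pair (0,1) repeats: cell (0,3) has L1 = 0, L2 = 1, and cell (1,0) has L1 = 0, L2 = 1.
A repeated pair means some other pair never occurs (only 4 distinct pairs out of 16), so the squares are not orthogonal.
Conclusion: NO.

NO


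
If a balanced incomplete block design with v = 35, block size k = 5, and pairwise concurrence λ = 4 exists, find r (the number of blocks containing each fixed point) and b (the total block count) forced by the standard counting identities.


Any 2-(v, k, λ) BIBD satisfies two necessary conditions:
  (i)  Each point sits in r blocks, and counting incidences through any fixed point gives r(k − 1) = λ(v − 1), so r = λ(v − 1)/(k − 1).
  (ii) Total incidences bk = vr, so b = vr/k.
Step 1: r = λ(v − 1)/(k − 1) = 4·(35 − 1)/(5 − 1) = 4·34/4 = 136/4 = 34.
Step 2: b = vr/k = 35·34/5 = 1190/5 = 238.
Check integrality: r = 34 ∈ Z ✓, b = 238 ∈ Z ✓.
(These identities are necessary conditions: they determine r and b for any design with these parameters, but do not by themselves prove that one exists.)

r = 34, b = 238.


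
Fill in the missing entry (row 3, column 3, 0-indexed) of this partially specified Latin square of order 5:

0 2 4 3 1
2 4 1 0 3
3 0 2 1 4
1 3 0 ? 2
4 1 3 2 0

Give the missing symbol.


Row 3 contains symbols [0, 1, 2, 3] — missing [4].
Column 3 contains symbols [0, 1, 2, 3] — missing [4].
The missing symbol must appear in both missing sets; intersection = [4].
Therefore the hidden value is 4.

Missing value = 4.


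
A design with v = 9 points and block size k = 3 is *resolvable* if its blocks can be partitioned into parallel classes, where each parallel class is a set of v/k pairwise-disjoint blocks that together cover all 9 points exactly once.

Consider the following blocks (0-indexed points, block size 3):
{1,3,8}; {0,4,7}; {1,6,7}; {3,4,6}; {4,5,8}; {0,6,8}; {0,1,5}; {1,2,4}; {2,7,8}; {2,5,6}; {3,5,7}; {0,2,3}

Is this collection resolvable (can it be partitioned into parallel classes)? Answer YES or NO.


v = 9, block size k = 3, number of blocks = 12.
For resolvability, blocks must partition into parallel classes of size v/k = 3.
Total blocks must therefore be a multiple of 3: 12 = 3·4 + 0 ⇒ divisible ✓.
Greedy packing gives 4 candidate class(es). Each should be a full parallel class (size 3, covers all 9 points).
  Class 1 (3 blocks): {1,3,8}; {0,4,7}; {2,5,6}. Points covered: [0, 1, 2, 3, 4, 5, 6, 7, 8].
  Class 2 (3 blocks): {1,6,7}; {4,5,8}; {0,2,3}. Points covered: [0, 1, 2, 3, 4, 5, 6, 7, 8].
  Class 3 (3 blocks): {3,4,6}; {0,1,5}; {2,7,8}. Points covered: [0, 1, 2, 3, 4, 5, 6, 7, 8].
  Class 4 (3 blocks): {0,6,8}; {1,2,4}; {3,5,7}. Points covered: [0, 1, 2, 3, 4, 5, 6, 7, 8].
All classes full (size 3)? YES. All classes cover every point? YES.
Resolvable? YES.

YES


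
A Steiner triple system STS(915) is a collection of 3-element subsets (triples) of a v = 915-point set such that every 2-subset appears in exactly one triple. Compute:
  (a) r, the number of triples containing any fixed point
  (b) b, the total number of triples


An STS(v) is a 2-(v, 3, 1) BIBD: block size k = 3, λ = 1.
Replication: r(k − 1) = λ(v − 1) ⇒ r·2 = 915 − 1 = 914 ⇒ r = 457.
Block count: b = v(v − 1)/6 = 915·914/6 = 836310/6 = 139385.
(Check via bk = vr: 139385·3 = 418155 = 915·457 = 418155 ✓.)

r = 457, b = 139385.


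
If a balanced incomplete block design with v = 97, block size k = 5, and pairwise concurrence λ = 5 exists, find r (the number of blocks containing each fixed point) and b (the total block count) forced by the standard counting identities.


Any 2-(v, k, λ) BIBD satisfies two necessary conditions:
  (i)  Each point sits in r blocks, and counting incidences through any fixed point gives r(k − 1) = λ(v − 1), so r = λ(v − 1)/(k − 1).
  (ii) Total incidences bk = vr, so b = vr/k.
Step 1: r = λ(v − 1)/(k − 1) = 5·(97 − 1)/(5 − 1) = 5·96/4 = 480/4 = 120.
Step 2: b = vr/k = 97·120/5 = 11640/5 = 2328.
Check integrality: r = 120 ∈ Z ✓, b = 2328 ∈ Z ✓.
(These identities are necessary conditions: they determine r and b for any design with these parameters, but do not by themselves prove that one exists.)

r = 120, b = 2328.


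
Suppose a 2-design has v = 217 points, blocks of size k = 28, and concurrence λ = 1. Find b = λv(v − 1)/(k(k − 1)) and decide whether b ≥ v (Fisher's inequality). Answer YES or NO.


b = λv(v − 1)/(k(k − 1)) = 1·217·216/(28·27) = 46872/756 = 62.
Compare with v = 217: b < v, so Fisher's inequality fails.

NO


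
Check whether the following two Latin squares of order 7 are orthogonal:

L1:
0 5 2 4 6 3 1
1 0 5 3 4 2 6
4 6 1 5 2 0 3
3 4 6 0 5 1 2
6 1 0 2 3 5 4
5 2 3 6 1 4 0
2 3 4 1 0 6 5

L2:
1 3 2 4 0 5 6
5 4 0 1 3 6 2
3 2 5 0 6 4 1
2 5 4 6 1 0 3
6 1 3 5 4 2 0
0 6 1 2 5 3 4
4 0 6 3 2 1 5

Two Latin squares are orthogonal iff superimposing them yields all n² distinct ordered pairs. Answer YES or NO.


Form the n² = 49 superimposed pairs (L1[i][j], L2[i][j]), row by row (rows and columns indexed from 0):
row 0: (0,1) (5,3) (2,2) (4,4) (6,0) (3,5) (1,6)
row 1: (1,5) (0,4) (5,0) (3,1) (4,3) (2,6) (6,2)
row 2: (4,3) (6,2) (1,5) (5,0) (2,6) (0,4) (3,1)
row 3: (3,2) (4,5) (6,4) (0,6) (5,1) (1,0) (2,3)
row 4: (6,6) (1,1) (0,3) (2,5) (3,4) (5,2) (4,0)
row 5: (5,0) (2,6) (3,1) (6,2) (1,5) (4,3) (0,4)
row 6: (2,4) (3,0) (4,6) (1,3) (0,2) (6,1) (5,5)
Orthogonality requires all 49 pairs distinct.
But the pair (4,3) repeats: cell (1,4) has L1 = 4, L2 = 3, and cell (2,0) has L1 = 4, L2 = 3.
A repeated pair means some other pair never occurs (only 35 distinct pairs out of 49), so the squares are not orthogonal.
Conclusion: NO.

NO


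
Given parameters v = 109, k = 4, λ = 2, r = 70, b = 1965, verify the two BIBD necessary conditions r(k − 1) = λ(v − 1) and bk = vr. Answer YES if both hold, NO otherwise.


Condition (i): r(k − 1) = 70·3 = 210; λ(v − 1) = 2·108 = 216. Match? NO.
Condition (ii): bk = 1965·4 = 7860; vr = 109·70 = 7630. Match? NO.
Both conditions hold? NO.

NO


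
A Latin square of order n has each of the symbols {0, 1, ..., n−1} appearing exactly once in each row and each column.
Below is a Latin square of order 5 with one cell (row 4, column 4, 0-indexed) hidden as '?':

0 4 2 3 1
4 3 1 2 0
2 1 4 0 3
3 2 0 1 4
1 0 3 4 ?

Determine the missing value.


Row 4 contains symbols [0, 1, 3, 4] — missing [2].
Column 4 contains symbols [0, 1, 3, 4] — missing [2].
The missing symbol must appear in both missing sets; intersection = [2].
Therefore the hidden value is 2.

Missing value = 2.


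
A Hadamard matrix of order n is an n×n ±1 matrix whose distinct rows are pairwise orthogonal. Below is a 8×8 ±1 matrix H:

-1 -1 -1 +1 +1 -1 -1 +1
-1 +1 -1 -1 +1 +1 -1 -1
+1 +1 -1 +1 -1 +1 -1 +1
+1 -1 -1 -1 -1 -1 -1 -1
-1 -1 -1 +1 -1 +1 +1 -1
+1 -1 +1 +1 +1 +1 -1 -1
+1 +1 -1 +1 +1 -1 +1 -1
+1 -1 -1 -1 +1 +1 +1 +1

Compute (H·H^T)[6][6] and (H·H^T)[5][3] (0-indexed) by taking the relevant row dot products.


Row 3 of H: [1, -1, -1, -1, -1, -1, -1, -1].
Row 5 of H: [1, -1, 1, 1, 1, 1, -1, -1].
Row 6 of H: [1, 1, -1, 1, 1, -1, 1, -1].
(H·H^T)[6][6] = Σ_j H[6][j]·H[6][j] = (1)² + (1)² + (-1)² + (1)² + (1)² + (-1)² + (1)² + (-1)² = 1 + 1 + 1 + 1 + 1 + 1 + 1 + 1 = 8.
(H·H^T)[5][3] = Σ_j H[5][j]·H[3][j] = (1)·(1) + (-1)·(-1) + (1)·(-1) + (1)·(-1) + (1)·(-1) + (1)·(-1) + (-1)·(-1) + (-1)·(-1) = 1 + 1 + -1 + -1 + -1 + -1 + 1 + 1 = 0.
So rows 5 and 3 are orthogonal; the diagonal entry equals n = 8.

(6,6) entry = 8; (5,3) entry = 0.


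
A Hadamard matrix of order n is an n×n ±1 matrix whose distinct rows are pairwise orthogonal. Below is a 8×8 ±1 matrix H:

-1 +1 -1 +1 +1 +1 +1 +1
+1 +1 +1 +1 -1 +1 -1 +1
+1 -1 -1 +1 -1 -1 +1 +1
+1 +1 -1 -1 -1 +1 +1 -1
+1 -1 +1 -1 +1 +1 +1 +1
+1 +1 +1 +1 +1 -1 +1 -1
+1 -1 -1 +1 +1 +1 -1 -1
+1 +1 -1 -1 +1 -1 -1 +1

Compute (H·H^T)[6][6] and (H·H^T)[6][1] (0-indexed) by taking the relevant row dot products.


Row 1 of H: [1, 1, 1, 1, -1, 1, -1, 1].
Row 6 of H: [1, -1, -1, 1, 1, 1, -1, -1].
(H·H^T)[6][6] = Σ_j H[6][j]·H[6][j] = (1)² + (-1)² + (-1)² + (1)² + (1)² + (1)² + (-1)² + (-1)² = 1 + 1 + 1 + 1 + 1 + 1 + 1 + 1 = 8.
(H·H^T)[6][1] = Σ_j H[6][j]·H[1][j] = (1)·(1) + (-1)·(1) + (-1)·(1) + (1)·(1) + (1)·(-1) + (1)·(1) + (-1)·(-1) + (-1)·(1) = 1 + -1 + -1 + 1 + -1 + 1 + 1 + -1 = 0.
So rows 6 and 1 are orthogonal; the diagonal entry equals n = 8.

(6,6) entry = 8; (6,1) entry = 0.


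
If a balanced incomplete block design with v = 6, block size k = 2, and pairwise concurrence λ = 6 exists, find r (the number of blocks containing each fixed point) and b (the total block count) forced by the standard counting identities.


Any 2-(v, k, λ) BIBD satisfies two necessary conditions:
  (i)  Each point sits in r blocks, and counting incidences through any fixed point gives r(k − 1) = λ(v − 1), so r = λ(v − 1)/(k − 1).
  (ii) Total incidences bk = vr, so b = vr/k.
Step 1: r = λ(v − 1)/(k − 1) = 6·(6 − 1)/(2 − 1) = 6·5/1 = 30/1 = 30.
Step 2: b = vr/k = 6·30/2 = 180/2 = 90.
Check integrality: r = 30 ∈ Z ✓, b = 90 ∈ Z ✓.
(These identities are necessary conditions: they determine r and b for any design with these parameters, but do not by themselves prove that one exists.)

r = 30, b = 90.


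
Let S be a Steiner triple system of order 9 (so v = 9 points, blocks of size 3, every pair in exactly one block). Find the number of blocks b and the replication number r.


An STS(v) is a 2-(v, 3, 1) BIBD: block size k = 3, λ = 1.
Replication: r(k − 1) = λ(v − 1) ⇒ r·2 = 9 − 1 = 8 ⇒ r = 4.
Block count: b = v(v − 1)/6 = 9·8/6 = 72/6 = 12.
(Check via bk = vr: 12·3 = 36 = 9·4 = 36 ✓.)

r = 4, b = 12.


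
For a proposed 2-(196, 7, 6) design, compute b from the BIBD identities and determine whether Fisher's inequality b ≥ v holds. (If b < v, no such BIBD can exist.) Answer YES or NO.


r = λ(v − 1)/(k − 1) = 6·195/6 = 195.
b = vr/k = 196·195/7 = 5460.
Fisher's inequality: b ≥ v ⇔ 5460 ≥ 196? YES.

YES


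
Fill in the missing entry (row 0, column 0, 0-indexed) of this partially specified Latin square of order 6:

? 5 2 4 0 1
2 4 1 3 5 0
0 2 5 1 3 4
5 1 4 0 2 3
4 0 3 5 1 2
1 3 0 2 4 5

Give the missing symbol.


Row 0 contains symbols [0, 1, 2, 4, 5] — missing [3].
Column 0 contains symbols [0, 1, 2, 4, 5] — missing [3].
The missing symbol must appear in both missing sets; intersection = [3].
Therefore the hidden value is 3.

Missing value = 3.


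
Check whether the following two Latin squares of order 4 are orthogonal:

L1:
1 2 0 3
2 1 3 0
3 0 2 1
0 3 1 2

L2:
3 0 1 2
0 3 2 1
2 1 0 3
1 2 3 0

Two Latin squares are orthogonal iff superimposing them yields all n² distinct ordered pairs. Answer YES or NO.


Form the n² = 16 superimposed pairs (L1[i][j], L2[i][j]), row by row (rows and columns indexed from 0):
row 0: (1,3) (2,0) (0,1) (3,2)
row 1: (2,0) (1,3) (3,2) (0,1)
row 2: (3,2) (0,1) (2,0) (1,3)
row 3: (0,1) (3,2) (1,3) (2,0)
Orthogonality requires all 16 pairs distinct.
But the pair (2,0) repeats: cell (0,1) has L1 = 2, L2 = 0, and cell (1,0) has L1 = 2, L2 = 0.
A repeated pair means some other pair never occurs (only 4 distinct pairs out of 16), so the squares are not orthogonal.
Conclusion: NO.

NO


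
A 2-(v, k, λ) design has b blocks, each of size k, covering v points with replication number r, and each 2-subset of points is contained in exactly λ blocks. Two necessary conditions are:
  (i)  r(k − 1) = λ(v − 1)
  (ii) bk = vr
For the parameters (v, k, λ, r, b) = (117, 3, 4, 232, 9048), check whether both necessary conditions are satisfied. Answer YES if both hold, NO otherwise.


Condition (i): r(k − 1) = 232·2 = 464; λ(v − 1) = 4·116 = 464. Match? YES.
Condition (ii): bk = 9048·3 = 27144; vr = 117·232 = 27144. Match? YES.
Both conditions hold? YES.

YES


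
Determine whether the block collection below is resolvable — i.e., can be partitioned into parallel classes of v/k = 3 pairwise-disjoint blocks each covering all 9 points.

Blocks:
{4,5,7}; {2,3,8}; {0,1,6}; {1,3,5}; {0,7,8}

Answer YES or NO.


v = 9, block size k = 3, number of blocks = 5.
For resolvability, blocks must partition into parallel classes of size v/k = 3.
Total blocks must therefore be a multiple of 3: 5 = 3·1 + 2 ⇒ not divisible ✗.
Resolvable? NO.

NO


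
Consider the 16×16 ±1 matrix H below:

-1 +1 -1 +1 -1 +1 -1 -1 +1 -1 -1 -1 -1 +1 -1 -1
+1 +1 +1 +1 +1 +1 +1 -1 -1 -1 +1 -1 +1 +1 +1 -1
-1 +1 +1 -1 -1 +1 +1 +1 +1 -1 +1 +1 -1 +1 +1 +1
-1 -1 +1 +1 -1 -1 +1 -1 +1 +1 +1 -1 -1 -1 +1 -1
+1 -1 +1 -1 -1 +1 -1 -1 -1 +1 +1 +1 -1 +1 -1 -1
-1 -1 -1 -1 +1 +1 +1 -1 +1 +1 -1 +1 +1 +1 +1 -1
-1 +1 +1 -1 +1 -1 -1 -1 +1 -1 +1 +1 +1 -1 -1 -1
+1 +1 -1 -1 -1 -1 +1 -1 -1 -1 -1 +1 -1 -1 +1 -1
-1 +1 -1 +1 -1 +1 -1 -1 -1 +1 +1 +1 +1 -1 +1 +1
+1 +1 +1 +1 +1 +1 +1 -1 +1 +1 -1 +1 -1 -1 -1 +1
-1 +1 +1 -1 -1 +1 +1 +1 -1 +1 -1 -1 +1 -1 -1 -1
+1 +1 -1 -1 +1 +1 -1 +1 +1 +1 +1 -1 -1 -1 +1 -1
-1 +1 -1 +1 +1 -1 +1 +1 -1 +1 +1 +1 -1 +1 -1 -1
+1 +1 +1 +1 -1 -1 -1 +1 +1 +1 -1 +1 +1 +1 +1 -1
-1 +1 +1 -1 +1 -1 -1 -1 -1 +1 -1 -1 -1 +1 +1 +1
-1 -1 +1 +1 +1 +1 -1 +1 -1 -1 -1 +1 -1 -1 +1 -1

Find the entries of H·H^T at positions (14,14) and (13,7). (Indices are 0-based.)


Row 7 of H: [1, 1, -1, -1, -1, -1, 1, -1, -1, -1, -1, 1, -1, -1, 1, -1].
Row 13 of H: [1, 1, 1, 1, -1, -1, -1, 1, 1, 1, -1, 1, 1, 1, 1, -1].
Row 14 of H: [-1, 1, 1, -1, 1, -1, -1, -1, -1, 1, -1, -1, -1, 1, 1, 1].
(H·H^T)[14][14] = Σ_j H[14][j]·H[14][j] = (-1)² + (1)² + (1)² + (-1)² + (1)² + (-1)² + (-1)² + (-1)² + (-1)² + (1)² + (-1)² + (-1)² + (-1)² + (1)² + (1)² + (1)² = 1 + 1 + 1 + 1 + 1 + 1 + 1 + 1 + 1 + 1 + 1 + 1 + 1 + 1 + 1 + 1 = 16.
(H·H^T)[13][7] = Σ_j H[13][j]·H[7][j] = (1)·(1) + (1)·(1) + (1)·(-1) + (1)·(-1) + (-1)·(-1) + (-1)·(-1) + (-1)·(1) + (1)·(-1) + (1)·(-1) + (1)·(-1) + (-1)·(-1) + (1)·(1) + (1)·(-1) + (1)·(-1) + (1)·(1) + (-1)·(-1) = 1 + 1 + -1 + -1 + 1 + 1 + -1 + -1 + -1 + -1 + 1 + 1 + -1 + -1 + 1 + 1 = 0.
So rows 13 and 7 are orthogonal; the diagonal entry equals n = 16.

(14,14) entry = 16; (13,7) entry = 0.


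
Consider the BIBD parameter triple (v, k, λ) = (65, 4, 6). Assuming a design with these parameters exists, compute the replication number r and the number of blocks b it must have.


Any 2-(v, k, λ) BIBD satisfies two necessary conditions:
  (i)  Each point sits in r blocks, and counting incidences through any fixed point gives r(k − 1) = λ(v − 1), so r = λ(v − 1)/(k − 1).
  (ii) Total incidences bk = vr, so b = vr/k.
Step 1: r = λ(v − 1)/(k − 1) = 6·(65 − 1)/(4 − 1) = 6·64/3 = 384/3 = 128.
Step 2: b = vr/k = 65·128/4 = 8320/4 = 2080.
Check integrality: r = 128 ∈ Z ✓, b = 2080 ∈ Z ✓.
(These identities are necessary conditions: they determine r and b for any design with these parameters, but do not by themselves prove that one exists.)

r = 128, b = 2080.


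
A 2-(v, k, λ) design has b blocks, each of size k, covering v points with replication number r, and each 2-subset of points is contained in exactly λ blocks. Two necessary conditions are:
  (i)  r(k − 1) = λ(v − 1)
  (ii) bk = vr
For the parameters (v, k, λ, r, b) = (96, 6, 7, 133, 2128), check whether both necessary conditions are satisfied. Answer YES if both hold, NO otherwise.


Condition (i): r(k − 1) = 133·5 = 665; λ(v − 1) = 7·95 = 665. Match? YES.
Condition (ii): bk = 2128·6 = 12768; vr = 96·133 = 12768. Match? YES.
Both conditions hold? YES.

YES


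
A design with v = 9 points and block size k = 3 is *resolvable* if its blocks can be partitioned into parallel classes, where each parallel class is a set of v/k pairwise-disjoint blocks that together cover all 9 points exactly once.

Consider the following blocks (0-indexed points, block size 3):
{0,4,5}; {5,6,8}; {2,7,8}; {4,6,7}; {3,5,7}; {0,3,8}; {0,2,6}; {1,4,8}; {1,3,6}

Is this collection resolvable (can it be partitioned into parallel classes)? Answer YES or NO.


v = 9, block size k = 3, number of blocks = 9.
For resolvability, blocks must partition into parallel classes of size v/k = 3.
Total blocks must therefore be a multiple of 3: 9 = 3·3 + 0 ⇒ divisible ✓.
Consider block {5,6,8}. It intersects every other block in the collection, so no parallel class of size 3 can contain it.
Since every block must belong to some parallel class in a resolution, the collection cannot be partitioned into parallel classes.
Resolvable? NO.

NO


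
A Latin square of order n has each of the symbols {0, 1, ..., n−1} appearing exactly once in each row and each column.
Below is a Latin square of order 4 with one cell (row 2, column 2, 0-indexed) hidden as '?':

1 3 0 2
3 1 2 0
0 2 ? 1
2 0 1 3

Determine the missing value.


Row 2 contains symbols [0, 1, 2] — missing [3].
Column 2 contains symbols [0, 1, 2] — missing [3].
The missing symbol must appear in both missing sets; intersection = [3].
Therefore the hidden value is 3.

Missing value = 3.


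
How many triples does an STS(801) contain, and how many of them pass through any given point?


An STS(v) is a 2-(v, 3, 1) BIBD: block size k = 3, λ = 1.
Replication: r(k − 1) = λ(v − 1) ⇒ r·2 = 801 − 1 = 800 ⇒ r = 400.
Block count: bk = vr ⇒ b·3 = 801·400 = 320400 ⇒ b = 106800.

r = 400, b = 106800.


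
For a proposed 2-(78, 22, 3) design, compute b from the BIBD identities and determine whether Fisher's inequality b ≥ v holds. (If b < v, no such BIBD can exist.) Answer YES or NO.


b = λv(v − 1)/(k(k − 1)) = 3·78·77/(22·21) = 18018/462 = 39.
Compare with v = 78: b < v, so Fisher's inequality fails.

NO


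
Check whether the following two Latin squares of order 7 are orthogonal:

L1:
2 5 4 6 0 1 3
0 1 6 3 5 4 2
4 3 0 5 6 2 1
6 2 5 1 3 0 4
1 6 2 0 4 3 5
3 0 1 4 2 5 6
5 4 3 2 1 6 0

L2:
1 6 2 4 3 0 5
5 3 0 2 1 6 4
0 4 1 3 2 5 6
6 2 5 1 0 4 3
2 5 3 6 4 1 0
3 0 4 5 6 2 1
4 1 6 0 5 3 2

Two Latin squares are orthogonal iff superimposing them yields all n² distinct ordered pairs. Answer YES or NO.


Form the n² = 49 superimposed pairs (L1[i][j], L2[i][j]), row by row (rows and columns indexed from 0):
row 0: (2,1) (5,6) (4,2) (6,4) (0,3) (1,0) (3,5)
row 1: (0,5) (1,3) (6,0) (3,2) (5,1) (4,6) (2,4)
row 2: (4,0) (3,4) (0,1) (5,3) (6,2) (2,5) (1,6)
row 3: (6,6) (2,2) (5,5) (1,1) (3,0) (0,4) (4,3)
row 4: (1,2) (6,5) (2,3) (0,6) (4,4) (3,1) (5,0)
row 5: (3,3) (0,0) (1,4) (4,5) (2,6) (5,2) (6,1)
row 6: (5,4) (4,1) (3,6) (2,0) (1,5) (6,3) (0,2)
Orthogonality requires all 49 pairs distinct.
Check by first coordinate: for each symbol s of L1, list the L2 entries in the n cells where L1 = s; they must all differ.
  L1 = 0: L2 entries (in reading order) 3, 5, 1, 4, 6, 0, 2 — all 7 distinct ✓
  L1 = 1: L2 entries (in reading order) 0, 3, 6, 1, 2, 4, 5 — all 7 distinct ✓
  L1 = 2: L2 entries (in reading order) 1, 4, 5, 2, 3, 6, 0 — all 7 distinct ✓
  L1 = 3: L2 entries (in reading order) 5, 2, 4, 0, 1, 3, 6 — all 7 distinct ✓
  L1 = 4: L2 entries (in reading order) 2, 6, 0, 3, 4, 5, 1 — all 7 distinct ✓
  L1 = 5: L2 entries (in reading order) 6, 1, 3, 5, 0, 2, 4 — all 7 distinct ✓
  L1 = 6: L2 entries (in reading order) 4, 0, 2, 6, 5, 1, 3 — all 7 distinct ✓
Every symbol of L1 meets every symbol of L2 exactly once, so all 49 pairs are distinct (49 of 49).
Conclusion: YES.

YES
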